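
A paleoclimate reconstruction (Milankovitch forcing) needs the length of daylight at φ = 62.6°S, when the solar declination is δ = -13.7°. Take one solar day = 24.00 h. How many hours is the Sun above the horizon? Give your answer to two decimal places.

cos H₀ = −tan φ · tan δ = −tan(-62.6°) × tan(-13.700°) = -0.4703, so H₀ = 2.0604 rad = 118.05°.
Daylight = 2H₀/(2π) × 24.00 h = (2.0604/π) × 24.00 = 15.74 h.

15.74 h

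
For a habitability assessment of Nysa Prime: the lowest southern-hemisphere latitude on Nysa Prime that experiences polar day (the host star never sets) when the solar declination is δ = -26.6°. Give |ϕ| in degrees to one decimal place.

Polar day requires cos h₀ = −tan ϕ tan δ ≤ −1, i.e. tan ϕ tan δ ≥ 1.
The boundary is |tan ϕ| · |tan δ| = 1, so |ϕ| = 90° − |δ| = 90° − 26.6° = 63.4° in the southern hemisphere.

|ϕ| = 63.4°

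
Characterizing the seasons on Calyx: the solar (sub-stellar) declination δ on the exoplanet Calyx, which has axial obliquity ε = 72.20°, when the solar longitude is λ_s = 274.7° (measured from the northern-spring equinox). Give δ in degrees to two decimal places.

δ = -71.61°

sin δ = sin ε · sin λ_s = sin 72.20° × sin 274.7° = -0.948928.
δ = arcsin(-0.948928) = -71.61°.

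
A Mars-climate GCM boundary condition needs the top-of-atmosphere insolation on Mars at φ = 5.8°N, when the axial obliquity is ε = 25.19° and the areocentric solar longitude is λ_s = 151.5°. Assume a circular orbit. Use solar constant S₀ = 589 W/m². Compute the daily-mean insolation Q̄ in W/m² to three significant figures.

sin δ = sin 25.19° × sin 151.5° = 0.20309, so δ = +11.718°.
cos H₀ = −tan(+5.8°) tan(+11.718°) = -0.0211, H₀ = 1.5919 rad.
Bracket: H₀ sin φ sin δ + cos φ cos δ sin H₀ = 1.5919×0.10106×0.20309 + 0.99488×0.97916×0.99978 = 0.032673 + 0.973932 = 1.006605.
Q̄ = (S₀/π) × [bracket] = (589/π) × 1.006605 = 188.7 W/m².

Q̄ ≈ 189 W/m²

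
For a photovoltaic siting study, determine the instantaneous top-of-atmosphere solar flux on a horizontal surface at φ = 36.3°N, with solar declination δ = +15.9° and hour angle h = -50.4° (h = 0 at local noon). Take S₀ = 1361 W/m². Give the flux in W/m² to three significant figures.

893 W/m²

cos θ_z = sin φ sin δ + cos φ cos δ cos h = 0.162187 + 0.494064 = 0.656251.
Flux = S₀ · cos θ_z = 1361 × 0.656251 = 893.2 W/m².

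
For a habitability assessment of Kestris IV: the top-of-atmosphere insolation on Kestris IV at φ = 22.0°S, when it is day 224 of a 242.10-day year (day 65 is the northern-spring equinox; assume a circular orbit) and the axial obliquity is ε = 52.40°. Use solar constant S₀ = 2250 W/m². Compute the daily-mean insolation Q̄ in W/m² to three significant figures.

Q̄ ≈ 809 W/m²

Solar longitude: λ_s = 360° × (224 − 65)/242.10 = 236.431°.
sin δ = sin 52.40° × sin 236.431° = -0.66015, so δ = -41.312°.
cos H₀ = −tan(-22.0°) tan(-41.312°) = -0.3551, H₀ = 1.9338 rad.
Bracket: H₀ sin φ sin δ + cos φ cos δ sin H₀ = 1.9338×-0.37461×-0.66015 + 0.92718×0.75113×0.93483 = 0.478226 + 0.651046 = 1.129272.
Q̄ = (S₀/π) × [bracket] = (2250/π) × 1.129272 = 808.8 W/m².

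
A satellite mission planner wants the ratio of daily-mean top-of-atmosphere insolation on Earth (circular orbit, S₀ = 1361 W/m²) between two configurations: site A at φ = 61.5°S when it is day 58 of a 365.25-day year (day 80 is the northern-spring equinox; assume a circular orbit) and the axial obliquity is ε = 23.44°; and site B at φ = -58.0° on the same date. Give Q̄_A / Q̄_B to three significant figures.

Q̄_A / Q̄_B ≈ 0.943

— Configuration A (φ=-61.5°):
Solar longitude: λ_s = 360° × (58 − 80)/365.25 = -21.684°, i.e. -21.684° + 360° = 338.316°.
sin δ = sin 23.44° × sin 338.316° = -0.14698, so δ = -8.452°.
cos H₀ = −tan(-61.5°) tan(-8.452°) = -0.2737, H₀ = 1.8480 rad.
Bracket: H₀ sin φ sin δ + cos φ cos δ sin H₀ = 1.8480×-0.87882×-0.14698 + 0.47716×0.98914×0.96182 = 0.238704 + 0.453958 = 0.692662.
Q̄ = (S₀/π) × [bracket] = (1361/π) × 0.692662 = 300.07 W/m².
— Configuration B (φ=-58.0°):
cos H₀ = −tan(-58.0°) tan(-8.452°) = -0.2378, H₀ = 1.8109 rad.
Bracket: H₀ sin φ sin δ + cos φ cos δ sin H₀ = 1.8109×-0.84805×-0.14698 + 0.52992×0.98914×0.97132 = 0.225722 + 0.509132 = 0.734854.
Q̄ = (S₀/π) × [bracket] = (1361/π) × 0.734854 = 318.35 W/m².
Ratio Q̄_A / Q̄_B = 300.07 / 318.35 = 0.9426.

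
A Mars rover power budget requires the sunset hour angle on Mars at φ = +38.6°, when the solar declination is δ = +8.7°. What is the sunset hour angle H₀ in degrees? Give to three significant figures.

cos H₀ = −tan φ · tan δ = −tan(+38.6°) × tan(+8.700°) = -0.1222, so H₀ = 1.6933 rad = 97.02°.

H₀ = 97.0°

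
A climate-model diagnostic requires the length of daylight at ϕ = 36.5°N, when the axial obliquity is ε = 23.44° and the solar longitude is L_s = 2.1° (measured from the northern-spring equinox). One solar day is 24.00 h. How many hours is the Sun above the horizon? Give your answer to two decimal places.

12.08 h

Solar declination: sin δ = sin ε · sin L_s = sin 23.44° × sin 2.1° = 0.01458, so δ = +0.835°.
cos h₀ = −tan ϕ · tan δ = −tan(+36.5°) × tan(+0.835°) = -0.0108, so h₀ = 1.5816 rad = 90.62°.
Daylight = 2h₀/(2π) × 24.00 h = (1.5816/π) × 24.00 = 12.08 h.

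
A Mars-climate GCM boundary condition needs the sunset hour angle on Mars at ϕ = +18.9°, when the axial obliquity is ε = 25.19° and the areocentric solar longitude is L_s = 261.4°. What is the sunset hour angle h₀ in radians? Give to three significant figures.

sin δ = sin 25.19° × sin 261.4° = -0.42084, so δ = -24.887°.
cos h₀ = −tan ϕ · tan δ = −tan(+18.9°) × tan(-24.887°) = 0.1588, so h₀ = 1.4113 rad = 80.86°.

h₀ = 1.41 rad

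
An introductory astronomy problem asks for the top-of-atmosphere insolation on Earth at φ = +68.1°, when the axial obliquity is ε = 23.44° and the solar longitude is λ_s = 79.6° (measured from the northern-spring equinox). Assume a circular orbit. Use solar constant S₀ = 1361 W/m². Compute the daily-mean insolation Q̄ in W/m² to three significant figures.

Q̄ ≈ 494 W/m²

Solar declination: sin δ = sin ε · sin λ_s = sin 23.44° × sin 79.6° = 0.39125, so δ = +23.033°.
cos H₀ = −tan(+68.1°) tan(+23.033°) = -1.0576 ≤ −1 ⇒ polar day, H₀ = π.
Bracket: H₀ sin φ sin δ + cos φ cos δ sin H₀ = 3.1416×0.92784×0.39125 + 0.37299×0.92028×0.00000 = 1.140455 + 0.000000 = 1.140455.
Q̄ = (S₀/π) × [bracket] = (1361/π) × 1.140455 = 494.1 W/m².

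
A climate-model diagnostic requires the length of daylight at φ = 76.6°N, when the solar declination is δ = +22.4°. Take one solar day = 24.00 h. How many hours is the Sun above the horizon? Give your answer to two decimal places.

24.00 h

Sunrise equation: cos H₀ = −tan φ · tan δ = -1.7301 ≤ −1, so the Sun never sets (polar day) and H₀ = π.
Daylight = 2H₀/(2π) × 24.00 h = (3.1416/π) × 24.00 = 24.00 h.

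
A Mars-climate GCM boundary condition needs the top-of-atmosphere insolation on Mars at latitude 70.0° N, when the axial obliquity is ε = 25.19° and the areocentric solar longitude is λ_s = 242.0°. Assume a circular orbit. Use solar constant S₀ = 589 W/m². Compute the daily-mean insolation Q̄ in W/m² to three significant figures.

Q̄ ≈ 0.00 W/m²

sin δ = sin 25.19° × sin 242.0° = -0.37580, so δ = -22.074°.
cos H₀ = −tan(+70.0°) tan(-22.074°) = 1.1142 ≥ 1 ⇒ polar night, H₀ = 0 and Q̄ = 0.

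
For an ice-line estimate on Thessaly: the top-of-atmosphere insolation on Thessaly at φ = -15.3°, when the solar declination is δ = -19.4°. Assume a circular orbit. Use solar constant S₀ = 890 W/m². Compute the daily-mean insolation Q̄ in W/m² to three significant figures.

Q̄ ≈ 298 W/m²

cos H₀ = −tan(-15.3°) tan(-19.400°) = -0.0963, H₀ = 1.6673 rad.
Bracket: H₀ sin φ sin δ + cos φ cos δ sin H₀ = 1.6673×-0.26387×-0.33216 + 0.96456×0.94322×0.99535 = 0.146134 + 0.905562 = 1.051696.
Q̄ = (S₀/π) × [bracket] = (890/π) × 1.051696 = 297.9 W/m².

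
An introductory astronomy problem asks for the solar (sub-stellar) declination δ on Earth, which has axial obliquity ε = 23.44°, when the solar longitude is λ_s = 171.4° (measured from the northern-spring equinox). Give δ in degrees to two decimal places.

δ = +3.41°

sin δ = sin ε · sin λ_s = sin 23.44° × sin 171.4° = 0.059483.
δ = arcsin(0.059483) = +3.41°.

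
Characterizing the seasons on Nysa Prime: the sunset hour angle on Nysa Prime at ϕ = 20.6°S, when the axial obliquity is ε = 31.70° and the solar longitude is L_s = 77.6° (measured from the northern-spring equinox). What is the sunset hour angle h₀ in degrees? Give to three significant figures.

h₀ = 77.0°

Solar declination: sin δ = sin ε · sin L_s = sin 31.70° × sin 77.6° = 0.51321, so δ = +30.878°.
cos h₀ = −tan ϕ · tan δ = −tan(-20.6°) × tan(+30.878°) = 0.2248, so h₀ = 1.3441 rad = 77.01°.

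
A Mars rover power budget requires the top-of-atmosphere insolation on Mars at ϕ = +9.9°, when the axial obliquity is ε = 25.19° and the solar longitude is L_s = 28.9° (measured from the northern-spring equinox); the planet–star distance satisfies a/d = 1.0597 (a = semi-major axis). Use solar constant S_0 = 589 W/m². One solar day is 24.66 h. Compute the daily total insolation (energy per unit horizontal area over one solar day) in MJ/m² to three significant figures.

Solar declination: sin δ = sin ε · sin L_s = sin 25.19° × sin 28.9° = 0.20570, so δ = +11.870°.
cos h₀ = −tan(+9.9°) tan(+11.870°) = -0.0367, h₀ = 1.6075 rad.
Bracket: h₀ sin ϕ sin δ + cos ϕ cos δ sin h₀ = 1.6075×0.17193×0.20570 + 0.98511×0.97862×0.99933 = 0.056851 + 0.963402 = 1.020253.
Inverse-square distance factor (a/d)² = 1.0597² = 1.122964.
Q̄ = (S_0/π) × 1.122964 × [bracket] = (589/π) × 1.122964 × 1.020253 = 214.80 W/m².
Daily total = Q̄ × 24.66 h × 3600 s/h = 214.80 × 24.66 × 3600 / 10⁶ = 19.07 MJ/m².

19.1 MJ/m²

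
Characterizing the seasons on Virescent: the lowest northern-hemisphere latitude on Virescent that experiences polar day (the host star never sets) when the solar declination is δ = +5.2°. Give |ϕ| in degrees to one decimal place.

|ϕ| = 84.8°

Polar day requires cos h₀ = −tan ϕ tan δ ≤ −1, i.e. tan ϕ tan δ ≥ 1.
The boundary is |tan ϕ| · |tan δ| = 1, so |ϕ| = 90° − |δ| = 90° − 5.2° = 84.8° in the northern hemisphere.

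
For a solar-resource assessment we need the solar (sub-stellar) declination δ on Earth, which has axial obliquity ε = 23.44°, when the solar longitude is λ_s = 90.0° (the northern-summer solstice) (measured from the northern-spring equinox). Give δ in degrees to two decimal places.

sin δ = sin ε · sin λ_s = sin 23.44° × sin 90.0° = 0.397789.
δ = arcsin(0.397789) = +23.44°.

δ = +23.44°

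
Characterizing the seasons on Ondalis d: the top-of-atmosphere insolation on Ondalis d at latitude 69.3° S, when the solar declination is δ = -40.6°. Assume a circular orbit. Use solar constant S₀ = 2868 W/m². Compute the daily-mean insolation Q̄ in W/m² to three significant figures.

Q̄ ≈ 1.75e+03 W/m²

cos H₀ = −tan(-69.3°) tan(-40.600°) = -2.2683 ≤ −1 ⇒ polar day, H₀ = π.
Bracket: H₀ sin φ sin δ + cos φ cos δ sin H₀ = 3.1416×-0.93544×-0.65077 + 0.35347×0.75927×0.00000 = 1.912469 + 0.000000 = 1.912469.
Q̄ = (S₀/π) × [bracket] = (2868/π) × 1.912469 = 1746 W/m².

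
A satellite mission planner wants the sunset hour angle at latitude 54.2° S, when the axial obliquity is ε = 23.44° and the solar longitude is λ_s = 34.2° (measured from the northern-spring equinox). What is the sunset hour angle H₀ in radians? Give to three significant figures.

H₀ = 1.25 rad

Solar declination: sin δ = sin ε · sin λ_s = sin 23.44° × sin 34.2° = 0.22359, so δ = +12.920°.
cos H₀ = −tan φ · tan δ = −tan(-54.2°) × tan(+12.920°) = 0.3181, so H₀ = 1.2471 rad = 71.45°.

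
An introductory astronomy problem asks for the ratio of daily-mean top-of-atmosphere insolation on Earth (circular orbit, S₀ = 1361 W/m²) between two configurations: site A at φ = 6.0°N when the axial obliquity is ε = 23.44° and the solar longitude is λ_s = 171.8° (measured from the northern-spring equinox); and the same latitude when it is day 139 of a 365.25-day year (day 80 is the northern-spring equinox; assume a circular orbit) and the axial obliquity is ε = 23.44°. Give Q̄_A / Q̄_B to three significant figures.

Q̄_A / Q̄_B ≈ 1.01

— Configuration A (φ=+6.0°):
Solar declination: sin δ = sin ε · sin λ_s = sin 23.44° × sin 171.8° = 0.05674, so δ = +3.252°.
cos H₀ = −tan(+6.0°) tan(+3.252°) = -0.0060, H₀ = 1.5768 rad.
Bracket: H₀ sin φ sin δ + cos φ cos δ sin H₀ = 1.5768×0.10453×0.05674 + 0.99452×0.99839×0.99998 = 0.009352 + 0.992899 = 1.002251.
Q̄ = (S₀/π) × [bracket] = (1361/π) × 1.002251 = 434.19 W/m².
— Configuration B (φ=+6.0°):
Solar longitude: λ_s = 360° × (139 − 80)/365.25 = 58.152°.
sin δ = sin 23.44° × sin 58.152° = 0.33790, so δ = +19.749°.
cos H₀ = −tan(+6.0°) tan(+19.749°) = -0.0377, H₀ = 1.6085 rad.
Bracket: H₀ sin φ sin δ + cos φ cos δ sin H₀ = 1.6085×0.10453×0.33790 + 0.99452×0.94118×0.99929 = 0.056813 + 0.935358 = 0.992171.
Q̄ = (S₀/π) × [bracket] = (1361/π) × 0.992171 = 429.83 W/m².
Ratio Q̄_A / Q̄_B = 434.19 / 429.83 = 1.010.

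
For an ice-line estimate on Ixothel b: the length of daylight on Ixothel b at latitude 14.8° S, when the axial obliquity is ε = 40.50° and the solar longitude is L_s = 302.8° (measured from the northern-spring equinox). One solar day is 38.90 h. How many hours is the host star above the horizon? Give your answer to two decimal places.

21.59 h

Solar declination: sin δ = sin ε · sin L_s = sin 40.50° × sin 302.8° = -0.54590, so δ = -33.086°.
cos h₀ = −tan ϕ · tan δ = −tan(-14.8°) × tan(-33.086°) = -0.1721, so h₀ = 1.7438 rad = 99.91°.
Daylight = 2h₀/(2π) × 38.90 h = (1.7438/π) × 38.90 = 21.59 h.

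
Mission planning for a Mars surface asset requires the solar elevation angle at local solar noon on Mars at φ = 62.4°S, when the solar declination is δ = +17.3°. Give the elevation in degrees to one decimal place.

At local noon the hour angle is zero, so the zenith angle equals |φ − δ| = |-62.4° − (+17.300°)| = 79.700°.
Elevation = 90° − 79.700° = 10.3°.

10.3°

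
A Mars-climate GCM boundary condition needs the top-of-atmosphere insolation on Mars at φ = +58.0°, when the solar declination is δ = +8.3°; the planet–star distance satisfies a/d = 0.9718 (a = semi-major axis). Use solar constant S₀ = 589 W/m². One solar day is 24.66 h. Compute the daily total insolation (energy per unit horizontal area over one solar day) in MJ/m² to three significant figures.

11.5 MJ/m²

cos H₀ = −tan(+58.0°) tan(+8.300°) = -0.2335, H₀ = 1.8064 rad.
Bracket: H₀ sin φ sin δ + cos φ cos δ sin H₀ = 1.8064×0.84805×0.14436 + 0.52992×0.98953×0.97237 = 0.221148 + 0.509883 = 0.731031.
Inverse-square distance factor (a/d)² = 0.9718² = 0.944395.
Q̄ = (S₀/π) × 0.944395 × [bracket] = (589/π) × 0.944395 × 0.731031 = 129.44 W/m².
Daily total = Q̄ × 24.66 h × 3600 s/h = 129.44 × 24.66 × 3600 / 10⁶ = 11.49 MJ/m².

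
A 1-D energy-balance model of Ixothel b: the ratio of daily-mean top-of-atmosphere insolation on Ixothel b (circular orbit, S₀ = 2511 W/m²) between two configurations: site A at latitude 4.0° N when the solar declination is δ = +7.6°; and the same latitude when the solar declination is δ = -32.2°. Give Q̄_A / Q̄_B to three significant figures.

— Configuration A (φ=+4.0°):
cos H₀ = −tan(+4.0°) tan(+7.600°) = -0.0093, H₀ = 1.5801 rad.
Bracket: H₀ sin φ sin δ + cos φ cos δ sin H₀ = 1.5801×0.06976×0.13226 + 0.99756×0.99122×0.99996 = 0.014579 + 0.988762 = 1.003341.
Q̄ = (S₀/π) × [bracket] = (2511/π) × 1.003341 = 801.95 W/m².
— Configuration B (φ=+4.0°):
cos H₀ = −tan(+4.0°) tan(-32.200°) = 0.0440, H₀ = 1.5267 rad.
Bracket: H₀ sin φ sin δ + cos φ cos δ sin H₀ = 1.5267×0.06976×-0.53288 + 0.99756×0.84619×0.99903 = -0.056753 + 0.843306 = 0.786553.
Q̄ = (S₀/π) × [bracket] = (2511/π) × 0.786553 = 628.67 W/m².
Ratio Q̄_A / Q̄_B = 801.95 / 628.67 = 1.276.

Q̄_A / Q̄_B ≈ 1.28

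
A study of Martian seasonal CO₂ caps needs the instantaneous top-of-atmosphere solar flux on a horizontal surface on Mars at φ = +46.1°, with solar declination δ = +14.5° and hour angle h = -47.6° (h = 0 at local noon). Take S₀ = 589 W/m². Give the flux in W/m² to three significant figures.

cos θ_z = sin φ sin δ + cos φ cos δ cos h = 0.180412 + 0.452670 = 0.633082.
Flux = S₀ · cos θ_z = 589 × 0.633082 = 372.9 W/m².

373 W/m²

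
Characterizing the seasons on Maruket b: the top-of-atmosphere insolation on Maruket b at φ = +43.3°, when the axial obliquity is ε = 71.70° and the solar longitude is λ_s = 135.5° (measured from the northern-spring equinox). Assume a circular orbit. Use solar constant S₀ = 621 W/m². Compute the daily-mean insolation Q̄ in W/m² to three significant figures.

Q̄ ≈ 290 W/m²

Solar declination: sin δ = sin ε · sin λ_s = sin 71.70° × sin 135.5° = 0.66546, so δ = +41.718°.
cos H₀ = −tan(+43.3°) tan(+41.718°) = -0.8401, H₀ = 2.5683 rad.
Bracket: H₀ sin φ sin δ + cos φ cos δ sin H₀ = 2.5683×0.68582×0.66546 + 0.72777×0.74643×0.54239 = 1.172136 + 0.294642 = 1.466778.
Q̄ = (S₀/π) × [bracket] = (621/π) × 1.466778 = 289.9 W/m².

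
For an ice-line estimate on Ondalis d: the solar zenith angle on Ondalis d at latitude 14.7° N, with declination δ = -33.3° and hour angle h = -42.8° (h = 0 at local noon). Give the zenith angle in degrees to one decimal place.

θ_z = 63.0°

cos θ_z = sin ϕ sin δ + cos ϕ cos δ cos h = -0.139319 + 0.593184 = 0.453865.
θ_z = arccos(0.453865) = 63.0°.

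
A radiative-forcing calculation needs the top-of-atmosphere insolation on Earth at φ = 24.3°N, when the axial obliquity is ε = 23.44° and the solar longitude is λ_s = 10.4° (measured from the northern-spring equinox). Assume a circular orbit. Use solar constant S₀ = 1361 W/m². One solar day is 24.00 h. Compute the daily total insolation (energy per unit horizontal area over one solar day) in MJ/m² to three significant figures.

35.8 MJ/m²

Solar declination: sin δ = sin ε · sin λ_s = sin 23.44° × sin 10.4° = 0.07181, so δ = +4.118°.
cos H₀ = −tan(+24.3°) tan(+4.118°) = -0.0325, H₀ = 1.6033 rad.
Bracket: H₀ sin φ sin δ + cos φ cos δ sin H₀ = 1.6033×0.41151×0.07181 + 0.91140×0.99742×0.99947 = 0.047378 + 0.908567 = 0.955945.
Q̄ = (S₀/π) × [bracket] = (1361/π) × 0.955945 = 414.13 W/m².
Daily total = Q̄ × 24.00 h × 3600 s/h = 414.13 × 24.00 × 3600 / 10⁶ = 35.78 MJ/m².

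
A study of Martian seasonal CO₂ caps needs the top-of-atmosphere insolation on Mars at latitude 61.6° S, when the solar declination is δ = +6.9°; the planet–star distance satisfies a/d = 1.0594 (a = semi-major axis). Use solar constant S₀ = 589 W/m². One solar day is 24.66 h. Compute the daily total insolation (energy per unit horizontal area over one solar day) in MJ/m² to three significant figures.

cos H₀ = −tan(-61.6°) tan(+6.900°) = 0.2238, H₀ = 1.3451 rad.
Bracket: H₀ sin φ sin δ + cos φ cos δ sin H₀ = 1.3451×-0.87965×0.12014 + 0.47562×0.99276×0.97463 = -0.142152 + 0.460197 = 0.318045.
Inverse-square distance factor (a/d)² = 1.0594² = 1.122328.
Q̄ = (S₀/π) × 1.122328 × [bracket] = (589/π) × 1.122328 × 0.318045 = 66.923 W/m².
Daily total = Q̄ × 24.66 h × 3600 s/h = 66.923 × 24.66 × 3600 / 10⁶ = 5.941 MJ/m².

5.94 MJ/m²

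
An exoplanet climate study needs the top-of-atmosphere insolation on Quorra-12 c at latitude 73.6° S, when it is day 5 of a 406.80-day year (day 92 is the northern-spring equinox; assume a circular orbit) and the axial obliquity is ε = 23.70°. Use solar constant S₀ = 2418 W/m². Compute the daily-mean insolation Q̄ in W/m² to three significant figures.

Q̄ ≈ 908 W/m²

Solar longitude: λ_s = 360° × (5 − 92)/406.80 = -76.991°, i.e. -76.991° + 360° = 283.009°.
sin δ = sin 23.70° × sin 283.009° = -0.39163, so δ = -23.056°.
cos H₀ = −tan(-73.6°) tan(-23.056°) = -1.4462 ≤ −1 ⇒ polar day, H₀ = π.
Bracket: H₀ sin φ sin δ + cos φ cos δ sin H₀ = 3.1416×-0.95931×-0.39163 + 0.28234×0.92012×0.00000 = 1.180282 + 0.000000 = 1.180282.
Q̄ = (S₀/π) × [bracket] = (2418/π) × 1.180282 = 908.4 W/m².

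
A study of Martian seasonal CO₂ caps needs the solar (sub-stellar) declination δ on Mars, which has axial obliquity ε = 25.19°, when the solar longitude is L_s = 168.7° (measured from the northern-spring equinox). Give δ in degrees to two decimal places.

sin δ = sin ε · sin L_s = sin 25.19° × sin 168.7° = 0.083399.
δ = arcsin(0.083399) = +4.78°.

δ = +4.78°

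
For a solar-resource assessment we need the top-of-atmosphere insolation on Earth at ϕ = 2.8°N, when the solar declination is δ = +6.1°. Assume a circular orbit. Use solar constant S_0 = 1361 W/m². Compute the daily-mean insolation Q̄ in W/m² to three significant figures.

Q̄ ≈ 434 W/m²

cos h₀ = −tan(+2.8°) tan(+6.100°) = -0.0052, h₀ = 1.5760 rad.
Bracket: h₀ sin ϕ sin δ + cos ϕ cos δ sin h₀ = 1.5760×0.04885×0.10626 + 0.99881×0.99434×0.99999 = 0.008181 + 0.993147 = 1.001328.
Q̄ = (S_0/π) × [bracket] = (1361/π) × 1.001328 = 433.8 W/m².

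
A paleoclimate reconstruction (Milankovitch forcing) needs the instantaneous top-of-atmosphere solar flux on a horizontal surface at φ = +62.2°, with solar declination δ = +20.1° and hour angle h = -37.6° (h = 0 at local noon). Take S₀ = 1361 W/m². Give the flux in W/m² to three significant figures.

886 W/m²

cos θ_z = sin φ sin δ + cos φ cos δ cos h = 0.303995 + 0.347008 = 0.651003.
Flux = S₀ · cos θ_z = 1361 × 0.651003 = 886.0 W/m².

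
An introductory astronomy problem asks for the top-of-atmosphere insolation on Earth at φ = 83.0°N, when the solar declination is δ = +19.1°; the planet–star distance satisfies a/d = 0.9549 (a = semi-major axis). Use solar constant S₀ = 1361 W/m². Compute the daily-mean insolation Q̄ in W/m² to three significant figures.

Q̄ ≈ 403 W/m²

cos H₀ = −tan(+83.0°) tan(+19.100°) = -2.8202 ≤ −1 ⇒ polar day, H₀ = π.
Bracket: H₀ sin φ sin δ + cos φ cos δ sin H₀ = 3.1416×0.99255×0.32722 + 0.12187×0.94495×0.00000 = 1.020336 + 0.000000 = 1.020336.
Inverse-square distance factor (a/d)² = 0.9549² = 0.911834.
Q̄ = (S₀/π) × 0.911834 × [bracket] = (1361/π) × 0.911834 × 1.020336 = 403.1 W/m².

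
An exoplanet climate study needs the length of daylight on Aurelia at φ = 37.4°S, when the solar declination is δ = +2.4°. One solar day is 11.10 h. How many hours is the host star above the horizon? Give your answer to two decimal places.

cos H₀ = −tan φ · tan δ = −tan(-37.4°) × tan(+2.400°) = 0.0320, so H₀ = 1.5387 rad = 88.16°.
Daylight = 2H₀/(2π) × 11.10 h = (1.5387/π) × 11.10 = 5.44 h.

5.44 h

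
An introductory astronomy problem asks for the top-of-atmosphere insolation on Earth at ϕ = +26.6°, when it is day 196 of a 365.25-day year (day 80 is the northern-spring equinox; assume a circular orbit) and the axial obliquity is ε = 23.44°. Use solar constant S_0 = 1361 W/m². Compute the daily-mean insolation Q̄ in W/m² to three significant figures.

Solar longitude: L_s = 360° × (196 − 80)/365.25 = 114.333°.
sin δ = sin 23.44° × sin 114.333° = 0.36245, so δ = +21.251°.
cos h₀ = −tan(+26.6°) tan(+21.251°) = -0.1947, h₀ = 1.7668 rad.
Bracket: h₀ sin ϕ sin δ + cos ϕ cos δ sin h₀ = 1.7668×0.44776×0.36245 + 0.89415×0.93200×0.98085 = 0.286735 + 0.817389 = 1.104124.
Q̄ = (S_0/π) × [bracket] = (1361/π) × 1.104124 = 478.3 W/m².

Q̄ ≈ 478 W/m²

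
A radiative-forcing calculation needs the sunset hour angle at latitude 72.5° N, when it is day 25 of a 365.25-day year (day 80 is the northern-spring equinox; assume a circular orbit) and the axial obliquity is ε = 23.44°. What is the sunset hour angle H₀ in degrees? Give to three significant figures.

H₀ = 0.00°

Solar longitude: λ_s = 360° × (25 − 80)/365.25 = -54.209°, i.e. -54.209° + 360° = 305.791°.
sin δ = sin 23.44° × sin 305.791° = -0.32267, so δ = -18.824°.
cos H₀ = −tan φ · tan δ = 1.0812 ≥ 1, so the Sun never rises (polar night) and H₀ = 0.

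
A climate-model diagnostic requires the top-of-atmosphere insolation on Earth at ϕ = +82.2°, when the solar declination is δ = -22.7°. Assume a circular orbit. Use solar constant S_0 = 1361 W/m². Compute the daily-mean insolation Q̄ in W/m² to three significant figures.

cos h₀ = −tan(+82.2°) tan(-22.700°) = 3.0537 ≥ 1 ⇒ polar night, h₀ = 0 and Q̄ = 0.

Q̄ ≈ 0.00 W/m²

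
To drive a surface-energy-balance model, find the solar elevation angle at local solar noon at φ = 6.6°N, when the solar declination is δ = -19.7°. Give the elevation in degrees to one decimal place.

At local noon the hour angle is zero, so the zenith angle equals |φ − δ| = |+6.6° − (-19.700°)| = 26.300°.
Elevation = 90° − 26.300° = 63.7°.

63.7°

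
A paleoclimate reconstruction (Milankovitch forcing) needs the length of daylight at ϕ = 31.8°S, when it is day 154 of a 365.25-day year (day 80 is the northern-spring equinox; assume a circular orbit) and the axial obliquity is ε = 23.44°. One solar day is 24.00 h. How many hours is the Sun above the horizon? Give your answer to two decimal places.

10.03 h

Solar longitude: L_s = 360° × (154 − 80)/365.25 = 72.936°.
sin δ = sin 23.44° × sin 72.936° = 0.38028, so δ = +22.351°.
cos h₀ = −tan ϕ · tan δ = −tan(-31.8°) × tan(+22.351°) = 0.2549, so h₀ = 1.3130 rad = 75.23°.
Daylight = 2h₀/(2π) × 24.00 h = (1.3130/π) × 24.00 = 10.03 h.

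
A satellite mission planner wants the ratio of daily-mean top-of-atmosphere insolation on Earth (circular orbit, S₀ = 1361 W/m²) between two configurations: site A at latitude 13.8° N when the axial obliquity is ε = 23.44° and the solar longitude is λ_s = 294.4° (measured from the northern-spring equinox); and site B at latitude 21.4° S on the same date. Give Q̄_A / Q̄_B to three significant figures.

Q̄_A / Q̄_B ≈ 0.713

— Configuration A (φ=+13.8°):
Solar declination: sin δ = sin ε · sin λ_s = sin 23.44° × sin 294.4° = -0.36226, so δ = -21.239°.
cos H₀ = −tan(+13.8°) tan(-21.239°) = 0.0955, H₀ = 1.4752 rad.
Bracket: H₀ sin φ sin δ + cos φ cos δ sin H₀ = 1.4752×0.23853×-0.36226 + 0.97113×0.93208×0.99543 = -0.127472 + 0.901034 = 0.773562.
Q̄ = (S₀/π) × [bracket] = (1361/π) × 0.773562 = 335.12 W/m².
— Configuration B (φ=-21.4°):
cos H₀ = −tan(-21.4°) tan(-21.239°) = -0.1523, H₀ = 1.7237 rad.
Bracket: H₀ sin φ sin δ + cos φ cos δ sin H₀ = 1.7237×-0.36488×-0.36226 + 0.93106×0.93208×0.98833 = 0.227841 + 0.857695 = 1.085536.
Q̄ = (S₀/π) × [bracket] = (1361/π) × 1.085536 = 470.28 W/m².
Ratio Q̄_A / Q̄_B = 335.12 / 470.28 = 0.7126.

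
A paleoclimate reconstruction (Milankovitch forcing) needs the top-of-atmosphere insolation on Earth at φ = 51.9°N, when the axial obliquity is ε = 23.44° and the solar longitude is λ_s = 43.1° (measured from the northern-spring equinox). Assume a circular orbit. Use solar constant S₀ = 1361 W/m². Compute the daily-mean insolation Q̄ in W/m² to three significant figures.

Solar declination: sin δ = sin ε · sin λ_s = sin 23.44° × sin 43.1° = 0.27180, so δ = +15.771°.
cos H₀ = −tan(+51.9°) tan(+15.771°) = -0.3602, H₀ = 1.9393 rad.
Bracket: H₀ sin φ sin δ + cos φ cos δ sin H₀ = 1.9393×0.78694×0.27180 + 0.61704×0.96235×0.93288 = 0.414797 + 0.553952 = 0.968749.
Q̄ = (S₀/π) × [bracket] = (1361/π) × 0.968749 = 419.7 W/m².

Q̄ ≈ 420 W/m²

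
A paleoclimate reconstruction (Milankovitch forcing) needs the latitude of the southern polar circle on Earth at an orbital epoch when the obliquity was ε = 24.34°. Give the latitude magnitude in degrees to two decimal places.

65.66°

The polar circle is the lowest latitude that experiences at least one full rotation of continuous darkness at the northern-summer solstice; it lies at |ϕ| = 90° − ε = 90° − 24.34° = 65.66°.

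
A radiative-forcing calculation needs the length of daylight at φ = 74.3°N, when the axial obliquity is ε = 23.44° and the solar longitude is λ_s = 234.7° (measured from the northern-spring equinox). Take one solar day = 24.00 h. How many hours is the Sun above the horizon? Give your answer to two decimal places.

Solar declination: sin δ = sin ε · sin λ_s = sin 23.44° × sin 234.7° = -0.32465, so δ = -18.944°.
cos H₀ = −tan φ · tan δ = 1.2211 ≥ 1, so the Sun never rises (polar night) and H₀ = 0.
Daylight = 2H₀/(2π) × 24.00 h = (0.0000/π) × 24.00 = 0.00 h.

0.00 h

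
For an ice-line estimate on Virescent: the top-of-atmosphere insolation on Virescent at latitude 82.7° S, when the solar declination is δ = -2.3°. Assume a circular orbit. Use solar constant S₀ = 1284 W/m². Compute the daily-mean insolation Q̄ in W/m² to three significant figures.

cos H₀ = −tan(-82.7°) tan(-2.300°) = -0.3135, H₀ = 1.8897 rad.
Bracket: H₀ sin φ sin δ + cos φ cos δ sin H₀ = 1.8897×-0.99189×-0.04013 + 0.12706×0.99919×0.94958 = 0.075219 + 0.120556 = 0.195775.
Q̄ = (S₀/π) × [bracket] = (1284/π) × 0.195775 = 80.02 W/m².

Q̄ ≈ 80.0 W/m²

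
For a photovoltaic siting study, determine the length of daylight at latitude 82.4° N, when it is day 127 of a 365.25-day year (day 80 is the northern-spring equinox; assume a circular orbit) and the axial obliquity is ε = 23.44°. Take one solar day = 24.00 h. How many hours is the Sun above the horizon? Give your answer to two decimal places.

24.00 h

Solar longitude: λ_s = 360° × (127 − 80)/365.25 = 46.324°.
sin δ = sin 23.44° × sin 46.324° = 0.28771, so δ = +16.721°.
Sunrise equation: cos H₀ = −tan φ · tan δ = -2.2514 ≤ −1, so the Sun never sets (polar day) and H₀ = π.
Daylight = 2H₀/(2π) × 24.00 h = (3.1416/π) × 24.00 = 24.00 h.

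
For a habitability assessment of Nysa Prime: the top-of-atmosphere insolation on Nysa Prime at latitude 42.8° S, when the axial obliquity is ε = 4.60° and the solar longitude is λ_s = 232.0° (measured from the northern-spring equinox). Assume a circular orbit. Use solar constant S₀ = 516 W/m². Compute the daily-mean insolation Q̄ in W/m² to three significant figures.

Solar declination: sin δ = sin ε · sin λ_s = sin 4.60° × sin 232.0° = -0.06320, so δ = -3.623°.
cos H₀ = −tan(-42.8°) tan(-3.623°) = -0.0586, H₀ = 1.6295 rad.
Bracket: H₀ sin φ sin δ + cos φ cos δ sin H₀ = 1.6295×-0.67944×-0.06320 + 0.73373×0.99800×0.99828 = 0.069972 + 0.731003 = 0.800975.
Q̄ = (S₀/π) × [bracket] = (516/π) × 0.800975 = 131.6 W/m².

Q̄ ≈ 132 W/m²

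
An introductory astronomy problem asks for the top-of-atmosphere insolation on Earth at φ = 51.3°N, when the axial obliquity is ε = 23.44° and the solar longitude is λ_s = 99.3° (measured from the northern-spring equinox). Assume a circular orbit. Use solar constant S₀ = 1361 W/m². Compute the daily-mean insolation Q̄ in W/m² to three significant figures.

Q̄ ≈ 494 W/m²

Solar declination: sin δ = sin ε · sin λ_s = sin 23.44° × sin 99.3° = 0.39256, so δ = +23.114°.
cos H₀ = −tan(+51.3°) tan(+23.114°) = -0.5328, H₀ = 2.1327 rad.
Bracket: H₀ sin φ sin δ + cos φ cos δ sin H₀ = 2.1327×0.78043×0.39256 + 0.62524×0.91973×0.84627 = 0.653386 + 0.486649 = 1.140035.
Q̄ = (S₀/π) × [bracket] = (1361/π) × 1.140035 = 493.9 W/m².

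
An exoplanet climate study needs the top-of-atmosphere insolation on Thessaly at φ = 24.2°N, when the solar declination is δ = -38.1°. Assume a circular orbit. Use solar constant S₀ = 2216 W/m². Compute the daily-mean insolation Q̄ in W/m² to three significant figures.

cos H₀ = −tan(+24.2°) tan(-38.100°) = 0.3524, H₀ = 1.2107 rad.
Bracket: H₀ sin φ sin δ + cos φ cos δ sin H₀ = 1.2107×0.40992×-0.61704 + 0.91212×0.78694×0.93585 = -0.306231 + 0.671738 = 0.365507.
Q̄ = (S₀/π) × [bracket] = (2216/π) × 0.365507 = 257.8 W/m².

Q̄ ≈ 258 W/m²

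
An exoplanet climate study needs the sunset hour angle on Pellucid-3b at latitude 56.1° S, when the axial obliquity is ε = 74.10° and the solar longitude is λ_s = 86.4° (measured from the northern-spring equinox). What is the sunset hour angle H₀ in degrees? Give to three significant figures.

Solar declination: sin δ = sin ε · sin λ_s = sin 74.10° × sin 86.4° = 0.95984, so δ = +73.708°.
cos H₀ = −tan φ · tan δ = 5.0917 ≥ 1, so the host star never rises (polar night) and H₀ = 0.

H₀ = 0.00°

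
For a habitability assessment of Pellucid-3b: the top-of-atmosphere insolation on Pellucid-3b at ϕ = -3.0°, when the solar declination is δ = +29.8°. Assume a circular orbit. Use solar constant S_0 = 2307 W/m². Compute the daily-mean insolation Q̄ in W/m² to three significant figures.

Q̄ ≈ 607 W/m²

cos h₀ = −tan(-3.0°) tan(+29.800°) = 0.0300, h₀ = 1.5408 rad.
Bracket: h₀ sin ϕ sin δ + cos ϕ cos δ sin h₀ = 1.5408×-0.05234×0.49697 + 0.99863×0.86777×0.99955 = -0.040078 + 0.866191 = 0.826113.
Q̄ = (S_0/π) × [bracket] = (2307/π) × 0.826113 = 606.6 W/m².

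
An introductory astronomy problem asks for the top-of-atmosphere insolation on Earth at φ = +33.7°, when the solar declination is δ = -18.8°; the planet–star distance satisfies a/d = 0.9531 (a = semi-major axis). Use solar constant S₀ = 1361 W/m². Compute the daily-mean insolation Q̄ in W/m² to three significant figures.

cos H₀ = −tan(+33.7°) tan(-18.800°) = 0.2270, H₀ = 1.3418 rad.
Bracket: H₀ sin φ sin δ + cos φ cos δ sin H₀ = 1.3418×0.55484×-0.32227 + 0.83195×0.94665×0.97389 = -0.239925 + 0.767002 = 0.527077.
Inverse-square distance factor (a/d)² = 0.9531² = 0.908400.
Q̄ = (S₀/π) × 0.908400 × [bracket] = (1361/π) × 0.908400 × 0.527077 = 207.4 W/m².

Q̄ ≈ 207 W/m²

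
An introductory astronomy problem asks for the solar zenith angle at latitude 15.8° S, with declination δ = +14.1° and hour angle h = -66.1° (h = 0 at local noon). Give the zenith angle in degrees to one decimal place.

θ_z = 71.8°

cos θ_z = sin ϕ sin δ + cos ϕ cos δ cos h = -0.066332 + 0.378090 = 0.311758.
θ_z = arccos(0.311758) = 71.8°.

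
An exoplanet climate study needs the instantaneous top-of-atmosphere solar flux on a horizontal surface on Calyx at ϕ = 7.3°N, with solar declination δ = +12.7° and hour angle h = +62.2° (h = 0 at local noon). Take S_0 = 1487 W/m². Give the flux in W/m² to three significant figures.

713 W/m²

cos θ_z = sin ϕ sin δ + cos ϕ cos δ cos h = 0.027935 + 0.451288 = 0.479223.
Flux = S_0 · cos θ_z = 1487 × 0.479223 = 712.6 W/m².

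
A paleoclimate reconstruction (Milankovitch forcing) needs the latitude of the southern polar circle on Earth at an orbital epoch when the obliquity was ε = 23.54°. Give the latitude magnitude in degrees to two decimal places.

66.46°

The polar circle is the lowest latitude that experiences at least one full rotation of continuous darkness at the northern-summer solstice; it lies at |φ| = 90° − ε = 90° − 23.54° = 66.46°.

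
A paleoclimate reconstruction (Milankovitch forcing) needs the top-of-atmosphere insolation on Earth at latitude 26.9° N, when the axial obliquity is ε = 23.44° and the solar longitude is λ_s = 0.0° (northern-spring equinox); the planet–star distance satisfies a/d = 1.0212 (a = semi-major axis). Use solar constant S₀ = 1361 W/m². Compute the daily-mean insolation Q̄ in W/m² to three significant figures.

Solar declination: sin δ = sin ε · sin λ_s = sin 23.44° × sin 0.0° = 0.00000, so δ = +0.000°.
cos H₀ = −tan(+26.9°) tan(+0.000°) = -0.0000, H₀ = 1.5708 rad.
Bracket: H₀ sin φ sin δ + cos φ cos δ sin H₀ = 1.5708×0.45243×0.00000 + 0.89180×1.00000×1.00000 = 0.000000 + 0.891800 = 0.891800.
Inverse-square distance factor (a/d)² = 1.0212² = 1.042849.
Q̄ = (S₀/π) × 1.042849 × [bracket] = (1361/π) × 1.042849 × 0.891800 = 402.9 W/m².

Q̄ ≈ 403 W/m²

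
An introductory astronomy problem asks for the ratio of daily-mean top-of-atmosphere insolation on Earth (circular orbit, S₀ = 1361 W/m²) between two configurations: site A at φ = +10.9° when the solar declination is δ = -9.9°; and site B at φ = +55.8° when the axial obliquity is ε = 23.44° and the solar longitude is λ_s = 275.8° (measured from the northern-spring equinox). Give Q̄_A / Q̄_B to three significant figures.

— Configuration A (φ=+10.9°):
cos H₀ = −tan(+10.9°) tan(-9.900°) = 0.0336, H₀ = 1.5372 rad.
Bracket: H₀ sin φ sin δ + cos φ cos δ sin H₀ = 1.5372×0.18910×-0.17193 + 0.98196×0.98511×0.99944 = -0.049977 + 0.966797 = 0.916820.
Q̄ = (S₀/π) × [bracket] = (1361/π) × 0.916820 = 397.18 W/m².
— Configuration B (φ=+55.8°):
Solar declination: sin δ = sin ε · sin λ_s = sin 23.44° × sin 275.8° = -0.39575, so δ = -23.313°.
cos H₀ = −tan(+55.8°) tan(-23.313°) = 0.6341, H₀ = 0.8840 rad.
Bracket: H₀ sin φ sin δ + cos φ cos δ sin H₀ = 0.8840×0.82708×-0.39575 + 0.56208×0.91836×0.77325 = -0.289348 + 0.399145 = 0.109797.
Q̄ = (S₀/π) × [bracket] = (1361/π) × 0.109797 = 47.566 W/m².
Ratio Q̄_A / Q̄_B = 397.18 / 47.566 = 8.350.

Q̄_A / Q̄_B ≈ 8.35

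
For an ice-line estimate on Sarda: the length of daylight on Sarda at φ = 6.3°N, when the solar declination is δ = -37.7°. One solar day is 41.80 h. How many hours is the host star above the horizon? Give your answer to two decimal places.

19.76 h

cos H₀ = −tan φ · tan δ = −tan(+6.3°) × tan(-37.700°) = 0.0853, so H₀ = 1.4854 rad = 85.11°.
Daylight = 2H₀/(2π) × 41.80 h = (1.4854/π) × 41.80 = 19.76 h.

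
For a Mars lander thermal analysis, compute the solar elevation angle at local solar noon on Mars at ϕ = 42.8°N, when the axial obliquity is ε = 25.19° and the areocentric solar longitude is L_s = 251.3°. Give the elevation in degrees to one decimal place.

sin δ = sin 25.19° × sin 251.3° = -0.40315, so δ = -23.775°.
At local noon the hour angle is zero, so the zenith angle equals |ϕ − δ| = |+42.8° − (-23.775°)| = 66.575°.
Elevation = 90° − 66.575° = 23.4°.

23.4°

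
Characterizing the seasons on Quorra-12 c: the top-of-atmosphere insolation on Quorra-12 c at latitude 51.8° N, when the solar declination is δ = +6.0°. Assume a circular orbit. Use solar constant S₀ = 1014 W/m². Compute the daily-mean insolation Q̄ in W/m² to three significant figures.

cos H₀ = −tan(+51.8°) tan(+6.000°) = -0.1336, H₀ = 1.7048 rad.
Bracket: H₀ sin φ sin δ + cos φ cos δ sin H₀ = 1.7048×0.78586×0.10453 + 0.61841×0.99452×0.99104 = 0.140042 + 0.609511 = 0.749553.
Q̄ = (S₀/π) × [bracket] = (1014/π) × 0.749553 = 241.9 W/m².

Q̄ ≈ 242 W/m²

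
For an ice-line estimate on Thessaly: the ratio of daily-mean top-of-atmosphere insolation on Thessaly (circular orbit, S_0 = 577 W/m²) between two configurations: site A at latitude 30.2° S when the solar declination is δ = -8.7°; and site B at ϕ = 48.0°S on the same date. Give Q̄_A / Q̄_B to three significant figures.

— Configuration A (ϕ=-30.2°):
cos h₀ = −tan(-30.2°) tan(-8.700°) = -0.0891, h₀ = 1.6600 rad.
Bracket: h₀ sin ϕ sin δ + cos ϕ cos δ sin h₀ = 1.6600×-0.50302×-0.15126 + 0.86427×0.98849×0.99603 = 0.126304 + 0.850931 = 0.977235.
Q̄ = (S_0/π) × [bracket] = (577/π) × 0.977235 = 179.48 W/m².
— Configuration B (ϕ=-48.0°):
cos h₀ = −tan(-48.0°) tan(-8.700°) = -0.1699, h₀ = 1.7416 rad.
Bracket: h₀ sin ϕ sin δ + cos ϕ cos δ sin h₀ = 1.7416×-0.74314×-0.15126 + 0.66913×0.98849×0.98545 = 0.195769 + 0.651805 = 0.847574.
Q̄ = (S_0/π) × [bracket] = (577/π) × 0.847574 = 155.67 W/m².
Ratio Q̄_A / Q̄_B = 179.48 / 155.67 = 1.153.

Q̄_A / Q̄_B ≈ 1.15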